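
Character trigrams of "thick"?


Word: "thick" (length 5)
Number of trigrams = 5 - 3 + 1 = 3
  Position 0: "thi"
  Position 1: "hic"
  Position 2: "ick"
Trigrams = "thi", "hic", "ick"


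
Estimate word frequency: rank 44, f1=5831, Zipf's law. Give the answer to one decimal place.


Zipf's law: f(r) = f(1) / r
f(1) = 5831
f(44) = 5831 / 44
= 132.5 occurrences


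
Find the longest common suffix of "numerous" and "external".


Word 1: "numerous"
Word 2: "external"
Comparing from end:
  Pos -1: 's' != 'l' (stop)
LCS = "" (length 0)


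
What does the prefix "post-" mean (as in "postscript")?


Prefix: post-
As in: postscript -> post- + script
Meaning = after


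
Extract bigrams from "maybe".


Word: "maybe" (length 5)
Number of bigrams = 5 - 2 + 1 = 4
  Position 0: "ma"
  Position 1: "ay"
  Position 2: "yb"
  Position 3: "be"
Bigrams = "ma", "ay", "yb", "be"


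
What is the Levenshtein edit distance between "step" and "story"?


Word 1: "step" (length 4)
Word 2: "story" (length 5)
One optimal edit sequence (insert/delete/substitute each cost 1):
  1. keep 's'
  2. keep 't'
  3. insert 'o'  (+1)
  4. substitute 'e' -> 'r'  (+1)
  5. substitute 'p' -> 'y'  (+1)
Total edit operations: 3
Edit distance = 3


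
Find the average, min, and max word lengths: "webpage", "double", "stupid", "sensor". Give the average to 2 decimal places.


Lengths: "webpage"=7, "double"=6, "stupid"=6, "sensor"=6
Sum = 25, Count = 4
Average = 25/4 = 6.25
= avg=6.25, min=6, max=7


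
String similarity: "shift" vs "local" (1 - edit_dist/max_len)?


Word 1: "shift" (length 5)
Word 2: "local" (length 5)
One optimal edit sequence:
  1. substitute 's' -> 'l'  (+1)
  2. substitute 'h' -> 'o'  (+1)
  3. substitute 'i' -> 'c'  (+1)
  4. substitute 'f' -> 'a'  (+1)
  5. substitute 't' -> 'l'  (+1)
Edit distance = 5
Max length = max(5, 5) = 5
Similarity = 1 - 5/5
= 0.0000


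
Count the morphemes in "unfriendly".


Word: "unfriendly"
Morphemes: un- / friend / -ly
Each morpheme carries meaning
= 3 morphemes


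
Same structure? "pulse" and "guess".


Pattern of "pulse": [0, 1, 2, 3, 4]
Pattern of "guess": [0, 1, 2, 3, 3]
Patterns do not match
Same pattern = No


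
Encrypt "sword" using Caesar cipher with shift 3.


Word: "sword"
Shift: 3
Each letter → (letter + shift) mod 26:
  's' (18) + 3 = 21 → 'v'
  'w' (22) + 3 = 25 → 'z'
  'o' (14) + 3 = 17 → 'r'
  'r' (17) + 3 = 20 → 'u'
  'd' (3) + 3 = 6 → 'g'
Result = "vzrug"


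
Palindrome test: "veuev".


Word: "veuev"
Reversed: "veuev"
Forward == Backward? veuev == veuev
Palindrome = Yes


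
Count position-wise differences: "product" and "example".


Comparing character by character (same length = 7):
  Pos 0: 'p' vs 'e' !=
  Pos 1: 'r' vs 'x' !=
  Pos 2: 'o' vs 'a' !=
  Pos 3: 'd' vs 'm' !=
  Pos 4: 'u' vs 'p' !=
  Pos 5: 'c' vs 'l' !=
  Pos 6: 't' vs 'e' !=
Hamming distance = 7


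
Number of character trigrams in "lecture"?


Word: "lecture" (length 7)
Number of 3-grams = length - 3 + 1 = 7 - 3 + 1
= 5


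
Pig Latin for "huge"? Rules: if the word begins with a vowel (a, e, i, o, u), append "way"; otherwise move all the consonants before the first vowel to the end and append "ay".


Word: "huge"
Starts with consonant(s) → move to end, add 'ay'
Consonant cluster: "h"
Pig Latin = "ugehay"


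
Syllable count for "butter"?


Word: "butter"
Syllable breakdown: but / ter
Counting: 2 parts
= 2 syllables


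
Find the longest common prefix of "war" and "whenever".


Word 1: "war"
Word 2: "whenever"
Comparing from start:
  Pos 0: 'w' == 'w'
  Pos 1: 'a' != 'h' (stop)
LCP = "w" (length 1)


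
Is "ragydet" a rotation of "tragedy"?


Word: "tragedy", Candidate: "ragydet"
Method: check if candidate is substring of word+word
"tragedytragedy" contains "ragydet"? No
Is rotation = No


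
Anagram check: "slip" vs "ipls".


Word 1: "slip" → sorted: ilps
Word 2: "ipls" → sorted: ilps
Same letters? ilps == ilps
Anagram = Yes


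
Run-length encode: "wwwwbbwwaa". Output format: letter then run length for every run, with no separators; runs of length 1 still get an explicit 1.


String: "wwwwbbwwaa"
Scanning for consecutive runs:
  'w' x 4
  'b' x 2
  'w' x 2
  'a' x 2
RLE = "w4b2w2a2"


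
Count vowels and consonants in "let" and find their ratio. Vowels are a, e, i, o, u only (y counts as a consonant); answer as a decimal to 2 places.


Word: "let"
Vowels (a,e,i,o,u): 1
Consonants: 2
Ratio = 1/2
= 0.50


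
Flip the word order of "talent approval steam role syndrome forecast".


Original: "talent approval steam role syndrome forecast"
Words (1..n): talent | approval | steam | role | syndrome | forecast
Reversed (n..1): forecast | syndrome | role | steam | approval | talent
Result = "forecast syndrome role steam approval talent"


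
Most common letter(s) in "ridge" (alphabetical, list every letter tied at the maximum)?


Word: "ridge"
Letter counts:
  'd': 1
  'e': 1
  'g': 1
  'i': 1
  'r': 1
Maximum count = 1
Most frequent = 'd', 'e', 'g', 'i', 'r' (1 time each)


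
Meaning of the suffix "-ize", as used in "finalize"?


Suffix: -ize
Example: finalize (final + -ize)
Meaning = to make


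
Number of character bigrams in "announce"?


Word: "announce" (length 8)
Number of 2-grams = length - 2 + 1 = 8 - 2 + 1
= 7


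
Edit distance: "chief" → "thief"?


Word 1: "chief" (length 5)
Word 2: "thief" (length 5)
One optimal edit sequence (insert/delete/substitute each cost 1):
  1. substitute 'c' -> 't'  (+1)
  2. keep 'h'
  3. keep 'i'
  4. keep 'e'
  5. keep 'f'
Total edit operations: 1
Edit distance = 1


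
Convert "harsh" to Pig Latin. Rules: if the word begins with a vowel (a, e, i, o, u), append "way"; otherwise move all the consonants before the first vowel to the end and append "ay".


Word: "harsh"
Starts with consonant(s) → move to end, add 'ay'
Consonant cluster: "h"
Pig Latin = "arshhay"


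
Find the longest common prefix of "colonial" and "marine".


Word 1: "colonial"
Word 2: "marine"
Comparing from start:
  Pos 0: 'c' != 'm' (stop)
LCP = "" (length 0)


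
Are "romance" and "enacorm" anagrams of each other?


Word 1: "romance" → sorted: acemnor
Word 2: "enacorm" → sorted: acemnor
Same letters? acemnor == acemnor
Anagram = Yes


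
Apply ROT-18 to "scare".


Word: "scare"
Shift: 18
Each letter → (letter + shift) mod 26:
  's' (18) + 18 = 10 → 'k'
  'c' (2) + 18 = 20 → 'u'
  'a' (0) + 18 = 18 → 's'
  'r' (17) + 18 = 9 → 'j'
  'e' (4) + 18 = 22 → 'w'
Result = "kusjw"


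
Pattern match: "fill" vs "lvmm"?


Pattern of "fill": [0, 1, 2, 2]
Pattern of "lvmm": [0, 1, 2, 2]
Patterns match
Same pattern = Yes


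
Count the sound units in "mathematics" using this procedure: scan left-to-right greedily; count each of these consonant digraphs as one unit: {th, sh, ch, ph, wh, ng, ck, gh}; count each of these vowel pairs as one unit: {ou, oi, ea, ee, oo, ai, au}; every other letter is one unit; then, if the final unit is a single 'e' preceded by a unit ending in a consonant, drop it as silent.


Word: "mathematics" (11 letters)
Left-to-right scan:
  [1] 'm' (letter)
  [2] 'a' (letter)
  [3] 'th' (digraph)
  [4] 'e' (letter)
  [5] 'm' (letter)
  [6] 'a' (letter)
  [7] 't' (letter)
  [8] 'i' (letter)
  [9] 'c' (letter)
  [10] 's' (letter)
Units from scan: 10
Sound units = 10 units


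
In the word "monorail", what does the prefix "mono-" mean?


Prefix: mono-
Example: monorail (mono- + rail)
Meaning = one


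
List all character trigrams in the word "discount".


Word: "discount" (length 8)
Number of trigrams = 8 - 3 + 1 = 6
  Position 0: "dis"
  Position 1: "isc"
  Position 2: "sco"
  Position 3: "cou"
  Position 4: "oun"
  Position 5: "unt"
Trigrams = "dis", "isc", "sco", "cou", "oun", "unt"


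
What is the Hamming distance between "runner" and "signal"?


Comparing character by character (same length = 6):
  Pos 0: 'r' vs 's' !=
  Pos 1: 'u' vs 'i' !=
  Pos 2: 'n' vs 'g' !=
  Pos 3: 'n' vs 'n' =
  Pos 4: 'e' vs 'a' !=
  Pos 5: 'r' vs 'l' !=
Hamming distance = 5


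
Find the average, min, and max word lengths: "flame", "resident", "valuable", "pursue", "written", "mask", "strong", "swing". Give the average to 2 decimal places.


Lengths: "flame"=5, "resident"=8, "valuable"=8, "pursue"=6, "written"=7, "mask"=4, "strong"=6, "swing"=5
Sum = 49, Count = 8
Average = 49/8 = 6.13
= avg=6.13, min=4, max=8


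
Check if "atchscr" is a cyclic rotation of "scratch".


Word: "scratch", Candidate: "atchscr"
Method: check if candidate is substring of word+word
"scratchscratch" contains "atchscr"? Yes
Is rotation = Yes


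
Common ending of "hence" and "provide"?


Word 1: "hence"
Word 2: "provide"
Comparing from end:
  Pos -1: 'e' == 'e'
  Pos -2: 'c' != 'd' (stop)
LCS = "e" (length 1)


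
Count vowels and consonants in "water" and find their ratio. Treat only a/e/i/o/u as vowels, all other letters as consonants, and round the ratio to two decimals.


Word: "water"
Vowels (a,e,i,o,u): 2
Consonants: 3
Ratio = 2/3
= 0.67


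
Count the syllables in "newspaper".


Word: "newspaper"
Syllable breakdown: news-pa-per
Counting: 3 parts
= 3 syllables


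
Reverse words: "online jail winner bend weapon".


Original: "online jail winner bend weapon"
Words (1..n): online | jail | winner | bend | weapon
Reversed (n..1): weapon | bend | winner | jail | online
Result = "weapon bend winner jail online"


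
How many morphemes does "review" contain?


Word: "review"
Morphemes: re- / view
Each morpheme carries meaning
= 2 morphemes


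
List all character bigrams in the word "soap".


Word: "soap" (length 4)
Number of bigrams = 4 - 2 + 1 = 3
  Position 0: "so"
  Position 1: "oa"
  Position 2: "ap"
Bigrams = "so", "oa", "ap"


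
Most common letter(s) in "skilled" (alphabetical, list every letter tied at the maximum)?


Word: "skilled"
Letter counts:
  'd': 1
  'e': 1
  'i': 1
  'k': 1
  'l': 2
  's': 1
Maximum count = 2
Most frequent = 'l' (2 times each)


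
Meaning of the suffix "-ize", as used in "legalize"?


Suffix: -ize
Example: legalize (legal + -ize)
Meaning = to make


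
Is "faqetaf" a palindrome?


Word: "faqetaf"
Reversed: "fateqaf"
Forward == Backward? faqetaf != fateqaf
Palindrome = No


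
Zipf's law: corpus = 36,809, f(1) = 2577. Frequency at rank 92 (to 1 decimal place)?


Zipf's law: f(r) = f(1) / r
f(1) = 2577
f(92) = 2577 / 92
= 28.0 occurrences


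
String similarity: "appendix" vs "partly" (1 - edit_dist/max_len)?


Word 1: "appendix" (length 8)
Word 2: "partly" (length 6)
One optimal edit sequence:
  1. delete 'a'  (+1)
  2. delete 'p'  (+1)
  3. keep 'p'
  4. substitute 'e' -> 'a'  (+1)
  5. substitute 'n' -> 'r'  (+1)
  6. substitute 'd' -> 't'  (+1)
  7. substitute 'i' -> 'l'  (+1)
  8. substitute 'x' -> 'y'  (+1)
Edit distance = 7
Max length = max(8, 6) = 8
Similarity = 1 - 7/8
= 0.1250


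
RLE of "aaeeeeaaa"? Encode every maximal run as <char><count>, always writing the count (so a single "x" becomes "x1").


String: "aaeeeeaaa"
Scanning for consecutive runs:
  'a' x 2
  'e' x 4
  'a' x 3
RLE = "a2e4a3"


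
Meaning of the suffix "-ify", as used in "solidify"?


Suffix: -ify
As in: solidify -> solid + -ify
Meaning = to make


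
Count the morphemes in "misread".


Word: "misread"
Morphemes: mis- | read
Each morpheme carries meaning
= 2 morphemes


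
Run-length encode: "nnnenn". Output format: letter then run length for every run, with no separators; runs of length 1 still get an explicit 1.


String: "nnnenn"
Scanning for consecutive runs:
  'n' x 3
  'e' x 1
  'n' x 2
RLE = "n3e1n2"


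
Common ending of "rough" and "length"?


Word 1: "rough"
Word 2: "length"
Comparing from end:
  Pos -1: 'h' == 'h'
  Pos -2: 'g' != 't' (stop)
LCS = "h" (length 1)


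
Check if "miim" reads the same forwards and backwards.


Word: "miim"
Reversed: "miim"
Forward == Backward? miim == miim
Palindrome = Yes


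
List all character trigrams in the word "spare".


Word: "spare" (length 5)
Number of trigrams = 5 - 3 + 1 = 3
  Position 0: "spa"
  Position 1: "par"
  Position 2: "are"
Trigrams = "spa", "par", "are"


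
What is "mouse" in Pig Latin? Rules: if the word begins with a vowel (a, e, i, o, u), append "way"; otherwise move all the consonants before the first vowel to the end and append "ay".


Word: "mouse"
Starts with consonant(s) → move to end, add 'ay'
Consonant cluster: "m"
Pig Latin = "ousemay"


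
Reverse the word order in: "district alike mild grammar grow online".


Original: "district alike mild grammar grow online"
Words (1..n): district | alike | mild | grammar | grow | online
Reversed (n..1): online | grow | grammar | mild | alike | district
Result = "online grow grammar mild alike district"


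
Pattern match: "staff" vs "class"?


Pattern of "staff": [0, 1, 2, 3, 3]
Pattern of "class": [0, 1, 2, 3, 3]
Patterns match
Same pattern = Yes


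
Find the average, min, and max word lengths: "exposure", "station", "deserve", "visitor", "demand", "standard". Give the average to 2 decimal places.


Lengths: "exposure"=8, "station"=7, "deserve"=7, "visitor"=7, "demand"=6, "standard"=8
Sum = 43, Count = 6
Average = 43/6 = 7.17
= avg=7.17, min=6, max=8


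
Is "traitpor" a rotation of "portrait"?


Word: "portrait", Candidate: "traitpor"
Method: check if candidate is substring of word+word
"portraitportrait" contains "traitpor"? Yes
Is rotation = Yes


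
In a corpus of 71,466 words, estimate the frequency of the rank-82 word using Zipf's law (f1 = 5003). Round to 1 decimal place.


Zipf's law: f(r) = f(1) / r
f(1) = 5003
f(82) = 5003 / 82
= 61.0 occurrences


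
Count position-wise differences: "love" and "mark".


Comparing character by character (same length = 4):
  Pos 0: 'l' vs 'm' !=
  Pos 1: 'o' vs 'a' !=
  Pos 2: 'v' vs 'r' !=
  Pos 3: 'e' vs 'k' !=
Hamming distance = 4


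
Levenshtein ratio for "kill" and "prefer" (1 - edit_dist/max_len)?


Word 1: "kill" (length 4)
Word 2: "prefer" (length 6)
One optimal edit sequence:
  1. insert 'p'  (+1)
  2. insert 'r'  (+1)
  3. substitute 'k' -> 'e'  (+1)
  4. substitute 'i' -> 'f'  (+1)
  5. substitute 'l' -> 'e'  (+1)
  6. substitute 'l' -> 'r'  (+1)
Edit distance = 6
Max length = max(4, 6) = 6
Similarity = 1 - 6/6
= 0.0000


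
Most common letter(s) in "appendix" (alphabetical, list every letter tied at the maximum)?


Word: "appendix"
Letter counts:
  'a': 1
  'd': 1
  'e': 1
  'i': 1
  'n': 1
  'p': 2
  'x': 1
Maximum count = 2
Most frequent = 'p' (2 times each)


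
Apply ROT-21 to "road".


Word: "road"
Shift: 21
Each letter → (letter + shift) mod 26:
  'r' (17) + 21 = 12 → 'm'
  'o' (14) + 21 = 9 → 'j'
  'a' (0) + 21 = 21 → 'v'
  'd' (3) + 21 = 24 → 'y'
Result = "mjvy"


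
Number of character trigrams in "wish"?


Word: "wish" (length 4)
Number of 3-grams = length - 3 + 1 = 4 - 3 + 1
= 2


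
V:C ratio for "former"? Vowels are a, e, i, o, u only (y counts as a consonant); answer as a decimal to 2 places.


Word: "former"
Vowels (a,e,i,o,u): 2
Consonants: 4
Ratio = 2/4
= 0.50


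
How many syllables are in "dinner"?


Word: "dinner"
Syllable breakdown: din / ner
Counting: 2 parts
= 2 syllables


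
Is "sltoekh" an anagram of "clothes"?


Word 1: "clothes" → sorted: cehlost
Word 2: "sltoekh" → sorted: ehklost
Same letters? cehlost != ehklost
Anagram = No


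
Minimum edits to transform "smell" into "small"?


Word 1: "smell" (length 5)
Word 2: "small" (length 5)
One optimal edit sequence (insert/delete/substitute each cost 1):
  1. keep 's'
  2. keep 'm'
  3. substitute 'e' -> 'a'  (+1)
  4. keep 'l'
  5. keep 'l'
Total edit operations: 1
Edit distance = 1


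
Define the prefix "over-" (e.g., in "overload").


Prefix: over-
As in: overload -> over- + load
Meaning = excessive


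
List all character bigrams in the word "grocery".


Word: "grocery" (length 7)
Number of bigrams = 7 - 2 + 1 = 6
  Position 0: "gr"
  Position 1: "ro"
  Position 2: "oc"
  Position 3: "ce"
  Position 4: "er"
  Position 5: "ry"
Bigrams = "gr", "ro", "oc", "ce", "er", "ry"


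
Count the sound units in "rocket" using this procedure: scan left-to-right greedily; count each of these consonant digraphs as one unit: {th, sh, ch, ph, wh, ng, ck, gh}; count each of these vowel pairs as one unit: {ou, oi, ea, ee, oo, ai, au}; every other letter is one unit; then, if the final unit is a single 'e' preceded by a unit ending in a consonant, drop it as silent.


Word: "rocket" (6 letters)
Left-to-right scan:
  (1) 'r' (letter)
  (2) 'o' (letter)
  (3) 'ck' (digraph)
  (4) 'e' (letter)
  (5) 't' (letter)
Units from scan: 5
Sound units = 5 units


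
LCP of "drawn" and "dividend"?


Word 1: "drawn"
Word 2: "dividend"
Comparing from start:
  Pos 0: 'd' == 'd'
  Pos 1: 'r' != 'i' (stop)
LCP = "d" (length 1)


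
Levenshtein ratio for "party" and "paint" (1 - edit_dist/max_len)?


Word 1: "party" (length 5)
Word 2: "paint" (length 5)
One optimal edit sequence:
  1. keep 'p'
  2. keep 'a'
  3. substitute 'r' -> 'i'  (+1)
  4. substitute 't' -> 'n'  (+1)
  5. substitute 'y' -> 't'  (+1)
Edit distance = 3
Max length = max(5, 5) = 5
Similarity = 1 - 3/5
= 0.4000


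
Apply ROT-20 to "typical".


Word: "typical"
Shift: 20
Each letter → (letter + shift) mod 26:
  't' (19) + 20 = 13 → 'n'
  'y' (24) + 20 = 18 → 's'
  'p' (15) + 20 = 9 → 'j'
  'i' (8) + 20 = 2 → 'c'
  'c' (2) + 20 = 22 → 'w'
  'a' (0) + 20 = 20 → 'u'
  'l' (11) + 20 = 5 → 'f'
Result = "nsjcwuf"


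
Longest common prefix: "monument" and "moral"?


Word 1: "monument"
Word 2: "moral"
Comparing from start:
  Pos 0: 'm' == 'm'
  Pos 1: 'o' == 'o'
  Pos 2: 'n' != 'r' (stop)
LCP = "mo" (length 2)


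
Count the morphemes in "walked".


Word: "walked"
Morphemes: walk | -ed
Each morpheme carries meaning
= 2 morphemes


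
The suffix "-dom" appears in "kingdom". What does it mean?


Suffix: -dom
Example: kingdom = king + -dom
Meaning = state / realm


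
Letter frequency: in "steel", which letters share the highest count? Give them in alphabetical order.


Word: "steel"
Letter counts:
  'e': 2
  'l': 1
  's': 1
  't': 1
Maximum count = 2
Most frequent = 'e' (2 times each)


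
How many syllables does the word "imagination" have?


Word: "imagination"
Syllable breakdown: i / mag / i / na / tion
Counting: 5 parts
= 5 syllables


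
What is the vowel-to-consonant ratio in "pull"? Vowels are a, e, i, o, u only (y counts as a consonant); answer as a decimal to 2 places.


Word: "pull"
Vowels (a,e,i,o,u): 1
Consonants: 3
Ratio = 1/3
= 0.33


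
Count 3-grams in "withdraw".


Word: "withdraw" (length 8)
Number of 3-grams = length - 3 + 1 = 8 - 3 + 1
= 6


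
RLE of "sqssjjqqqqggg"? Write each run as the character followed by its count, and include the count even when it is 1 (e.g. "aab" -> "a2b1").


String: "sqssjjqqqqggg"
Scanning for consecutive runs:
  's' x 1
  'q' x 1
  's' x 2
  'j' x 2
  'q' x 4
  'g' x 3
RLE = "s1q1s2j2q4g3"


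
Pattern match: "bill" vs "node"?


Pattern of "bill": [0, 1, 2, 2]
Pattern of "node": [0, 1, 2, 3]
Patterns do not match
Same pattern = No


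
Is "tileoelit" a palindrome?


Word: "tileoelit"
Reversed: "tileoelit"
Forward == Backward? tileoelit == tileoelit
Palindrome = Yes


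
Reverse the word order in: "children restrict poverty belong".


Original: "children restrict poverty belong"
Words (1..n): children | restrict | poverty | belong
Reversed (n..1): belong | poverty | restrict | children
Result = "belong poverty restrict children"


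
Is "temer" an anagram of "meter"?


Word 1: "meter" → sorted: eemrt
Word 2: "temer" → sorted: eemrt
Same letters? eemrt == eemrt
Anagram = Yes


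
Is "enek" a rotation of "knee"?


Word: "knee", Candidate: "enek"
Method: check if candidate is substring of word+word
"kneeknee" contains "enek"? No
Is rotation = No


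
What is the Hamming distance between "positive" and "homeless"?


Comparing character by character (same length = 8):
  Pos 0: 'p' vs 'h' !=
  Pos 1: 'o' vs 'o' =
  Pos 2: 's' vs 'm' !=
  Pos 3: 'i' vs 'e' !=
  Pos 4: 't' vs 'l' !=
  Pos 5: 'i' vs 'e' !=
  Pos 6: 'v' vs 's' !=
  Pos 7: 'e' vs 's' !=
Hamming distance = 7


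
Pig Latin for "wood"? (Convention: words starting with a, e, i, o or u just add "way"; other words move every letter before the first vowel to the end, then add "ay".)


Word: "wood"
Starts with consonant(s) → move to end, add 'ay'
Consonant cluster: "w"
Pig Latin = "oodway"


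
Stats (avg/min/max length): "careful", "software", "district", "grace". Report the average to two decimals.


Lengths: "careful"=7, "software"=8, "district"=8, "grace"=5
Sum = 28, Count = 4
Average = 28/4 = 7.00
= avg=7.00, min=5, max=8


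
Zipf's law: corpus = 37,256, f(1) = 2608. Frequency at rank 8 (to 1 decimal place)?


Zipf's law: f(r) = f(1) / r
f(1) = 2608
f(8) = 2608 / 8
= 326.0 occurrences


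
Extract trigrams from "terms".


Word: "terms" (length 5)
Number of trigrams = 5 - 3 + 1 = 3
  Position 0: "ter"
  Position 1: "erm"
  Position 2: "rms"
Trigrams = "ter", "erm", "rms"


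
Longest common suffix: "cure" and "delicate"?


Word 1: "cure"
Word 2: "delicate"
Comparing from end:
  Pos -1: 'e' == 'e'
  Pos -2: 'r' != 't' (stop)
LCS = "e" (length 1)


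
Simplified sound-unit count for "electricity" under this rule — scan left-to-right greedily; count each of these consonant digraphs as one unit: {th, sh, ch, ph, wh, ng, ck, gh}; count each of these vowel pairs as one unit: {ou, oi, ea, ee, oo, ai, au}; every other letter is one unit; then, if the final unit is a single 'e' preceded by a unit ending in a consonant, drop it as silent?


Word: "electricity" (11 letters)
Left-to-right scan:
  [1] 'e' (letter)
  [2] 'l' (letter)
  [3] 'e' (letter)
  [4] 'c' (letter)
  [5] 't' (letter)
  [6] 'r' (letter)
  [7] 'i' (letter)
  [8] 'c' (letter)
  [9] 'i' (letter)
  [10] 't' (letter)
  [11] 'y' (letter)
Units from scan: 11
Sound units = 11 units


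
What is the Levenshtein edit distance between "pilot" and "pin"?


Word 1: "pilot" (length 5)
Word 2: "pin" (length 3)
One optimal edit sequence (insert/delete/substitute each cost 1):
  1. keep 'p'
  2. keep 'i'
  3. delete 'l'  (+1)
  4. delete 'o'  (+1)
  5. substitute 't' -> 'n'  (+1)
Total edit operations: 3
Edit distance = 3


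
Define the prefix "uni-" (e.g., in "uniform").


Prefix: uni-
Example: uniform (uni- + form)
Meaning = one


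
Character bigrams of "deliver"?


Word: "deliver" (length 7)
Number of bigrams = 7 - 2 + 1 = 6
  Position 0: "de"
  Position 1: "el"
  Position 2: "li"
  Position 3: "iv"
  Position 4: "ve"
  Position 5: "er"
Bigrams = "de", "el", "li", "iv", "ve", "er"


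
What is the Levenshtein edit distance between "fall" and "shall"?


Word 1: "fall" (length 4)
Word 2: "shall" (length 5)
One optimal edit sequence (insert/delete/substitute each cost 1):
  1. insert 's'  (+1)
  2. substitute 'f' -> 'h'  (+1)
  3. keep 'a'
  4. keep 'l'
  5. keep 'l'
Total edit operations: 2
Edit distance = 2


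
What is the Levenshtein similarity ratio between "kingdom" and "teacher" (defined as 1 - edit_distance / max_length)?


Word 1: "kingdom" (length 7)
Word 2: "teacher" (length 7)
One optimal edit sequence:
  1. substitute 'k' -> 't'  (+1)
  2. substitute 'i' -> 'e'  (+1)
  3. substitute 'n' -> 'a'  (+1)
  4. substitute 'g' -> 'c'  (+1)
  5. substitute 'd' -> 'h'  (+1)
  6. substitute 'o' -> 'e'  (+1)
  7. substitute 'm' -> 'r'  (+1)
Edit distance = 7
Max length = max(7, 7) = 7
Similarity = 1 - 7/7
= 0.0000


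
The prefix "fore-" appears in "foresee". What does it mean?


Prefix: fore-
Example: foresee (fore- + see)
Meaning = before


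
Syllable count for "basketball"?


Word: "basketball"
Syllable breakdown: bas | ket | ball
Counting: 3 parts
= 3 syllables


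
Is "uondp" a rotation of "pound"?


Word: "pound", Candidate: "uondp"
Method: check if candidate is substring of word+word
"poundpound" contains "uondp"? No
Is rotation = No


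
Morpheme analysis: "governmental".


Word: "governmental"
Morphemes: govern + -ment + -al
Each morpheme carries meaning
= 3 morphemes


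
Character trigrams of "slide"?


Word: "slide" (length 5)
Number of trigrams = 5 - 3 + 1 = 3
  Position 0: "sli"
  Position 1: "lid"
  Position 2: "ide"
Trigrams = "sli", "lid", "ide"


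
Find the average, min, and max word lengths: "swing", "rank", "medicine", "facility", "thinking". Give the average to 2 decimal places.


Lengths: "swing"=5, "rank"=4, "medicine"=8, "facility"=8, "thinking"=8
Sum = 33, Count = 5
Average = 33/5 = 6.60
= avg=6.60, min=4, max=8


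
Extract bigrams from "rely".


Word: "rely" (length 4)
Number of bigrams = 4 - 2 + 1 = 3
  Position 0: "re"
  Position 1: "el"
  Position 2: "ly"
Bigrams = "re", "el", "ly"


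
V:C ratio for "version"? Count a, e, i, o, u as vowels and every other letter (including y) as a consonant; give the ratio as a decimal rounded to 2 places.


Word: "version"
Vowels (a,e,i,o,u): 3
Consonants: 4
Ratio = 3/4
= 0.75


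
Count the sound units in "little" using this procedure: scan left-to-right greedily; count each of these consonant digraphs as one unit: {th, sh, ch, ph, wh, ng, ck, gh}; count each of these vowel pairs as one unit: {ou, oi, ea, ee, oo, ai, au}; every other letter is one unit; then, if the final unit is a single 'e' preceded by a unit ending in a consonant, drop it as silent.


Word: "little" (6 letters)
Left-to-right scan:
  [1] 'l' (letter)
  [2] 'i' (letter)
  [3] 't' (letter)
  [4] 't' (letter)
  [5] 'l' (letter)
  [6] 'e' (letter)
Units from scan: 6
Final unit is 'e' after a consonant -> drop as silent (-1)
Sound units = 5 units


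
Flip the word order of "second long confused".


Original: "second long confused"
Words (1..n): second | long | confused
Reversed (n..1): confused | long | second
Result = "confused long second"


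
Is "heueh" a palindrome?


Word: "heueh"
Reversed: "heueh"
Forward == Backward? heueh == heueh
Palindrome = Yes


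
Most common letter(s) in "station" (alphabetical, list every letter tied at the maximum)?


Word: "station"
Letter counts:
  'a': 1
  'i': 1
  'n': 1
  'o': 1
  's': 1
  't': 2
Maximum count = 2
Most frequent = 't' (2 times each)


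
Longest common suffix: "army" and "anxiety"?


Word 1: "army"
Word 2: "anxiety"
Comparing from end:
  Pos -1: 'y' == 'y'
  Pos -2: 'm' != 't' (stop)
LCS = "y" (length 1)


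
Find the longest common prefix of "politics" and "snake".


Word 1: "politics"
Word 2: "snake"
Comparing from start:
  Pos 0: 'p' != 's' (stop)
LCP = "" (length 0)


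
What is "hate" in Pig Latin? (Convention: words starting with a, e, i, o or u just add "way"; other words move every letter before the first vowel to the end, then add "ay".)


Word: "hate"
Starts with consonant(s) → move to end, add 'ay'
Consonant cluster: "h"
Pig Latin = "atehay"


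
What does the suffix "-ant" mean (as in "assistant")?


Suffix: -ant
Example: assistant (assist + -ant)
Meaning = one who / that which


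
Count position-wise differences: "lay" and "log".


Comparing character by character (same length = 3):
  Pos 0: 'l' vs 'l' =
  Pos 1: 'a' vs 'o' !=
  Pos 2: 'y' vs 'g' !=
Hamming distance = 2


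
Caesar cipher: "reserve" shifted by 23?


Word: "reserve"
Shift: 23
Each letter → (letter + shift) mod 26:
  'r' (17) + 23 = 14 → 'o'
  'e' (4) + 23 = 1 → 'b'
  's' (18) + 23 = 15 → 'p'
  'e' (4) + 23 = 1 → 'b'
  'r' (17) + 23 = 14 → 'o'
  'v' (21) + 23 = 18 → 's'
  'e' (4) + 23 = 1 → 'b'
Result = "obpbosb"


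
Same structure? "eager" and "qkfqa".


Pattern of "eager": [0, 1, 2, 0, 3]
Pattern of "qkfqa": [0, 1, 2, 0, 3]
Patterns match
Same pattern = Yes


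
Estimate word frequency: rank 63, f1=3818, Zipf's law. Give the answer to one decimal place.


Zipf's law: f(r) = f(1) / r
f(1) = 3818
f(63) = 3818 / 63
= 60.6 occurrences


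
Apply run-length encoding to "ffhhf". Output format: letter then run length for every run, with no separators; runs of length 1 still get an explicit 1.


String: "ffhhf"
Scanning for consecutive runs:
  'f' x 2
  'h' x 2
  'f' x 1
RLE = "f2h2f1"


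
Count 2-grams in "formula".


Word: "formula" (length 7)
Number of 2-grams = length - 2 + 1 = 7 - 2 + 1
= 6


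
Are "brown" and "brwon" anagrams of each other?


Word 1: "brown" → sorted: bnorw
Word 2: "brwon" → sorted: bnorw
Same letters? bnorw == bnorw
Anagram = Yes


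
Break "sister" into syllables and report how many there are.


Word: "sister"
Syllable breakdown: sis / ter
Counting: 2 parts
= 2 syllables


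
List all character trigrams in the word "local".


Word: "local" (length 5)
Number of trigrams = 5 - 3 + 1 = 3
  Position 0: "loc"
  Position 1: "oca"
  Position 2: "cal"
Trigrams = "loc", "oca", "cal"


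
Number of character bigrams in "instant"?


Word: "instant" (length 7)
Number of 2-grams = length - 2 + 1 = 7 - 2 + 1
= 6


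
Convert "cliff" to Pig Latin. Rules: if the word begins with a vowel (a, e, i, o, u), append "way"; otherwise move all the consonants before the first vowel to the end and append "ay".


Word: "cliff"
Starts with consonant(s) → move to end, add 'ay'
Consonant cluster: "cl"
Pig Latin = "iffclay"


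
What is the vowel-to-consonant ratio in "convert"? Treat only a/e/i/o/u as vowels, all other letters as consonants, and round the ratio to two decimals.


Word: "convert"
Vowels (a,e,i,o,u): 2
Consonants: 5
Ratio = 2/5
= 0.40


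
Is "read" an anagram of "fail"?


Word 1: "fail" → sorted: afil
Word 2: "read" → sorted: ader
Same letters? afil != ader
Anagram = No


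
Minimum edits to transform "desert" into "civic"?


Word 1: "desert" (length 6)
Word 2: "civic" (length 5)
One optimal edit sequence (insert/delete/substitute each cost 1):
  1. delete 'd'  (+1)
  2. substitute 'e' -> 'c'  (+1)
  3. substitute 's' -> 'i'  (+1)
  4. substitute 'e' -> 'v'  (+1)
  5. substitute 'r' -> 'i'  (+1)
  6. substitute 't' -> 'c'  (+1)
Total edit operations: 6
Edit distance = 6


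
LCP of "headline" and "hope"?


Word 1: "headline"
Word 2: "hope"
Comparing from start:
  Pos 0: 'h' == 'h'
  Pos 1: 'e' != 'o' (stop)
LCP = "h" (length 1)


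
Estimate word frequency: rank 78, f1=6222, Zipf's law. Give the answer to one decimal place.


Zipf's law: f(r) = f(1) / r
f(1) = 6222
f(78) = 6222 / 78
= 79.8 occurrences


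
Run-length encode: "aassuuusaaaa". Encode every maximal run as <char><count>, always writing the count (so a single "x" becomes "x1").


String: "aassuuusaaaa"
Scanning for consecutive runs:
  'a' x 2
  's' x 2
  'u' x 3
  's' x 1
  'a' x 4
RLE = "a2s2u3s1a4"


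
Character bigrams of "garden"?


Word: "garden" (length 6)
Number of bigrams = 6 - 2 + 1 = 5
  Position 0: "ga"
  Position 1: "ar"
  Position 2: "rd"
  Position 3: "de"
  Position 4: "en"
Bigrams = "ga", "ar", "rd", "de", "en"


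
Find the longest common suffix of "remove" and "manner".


Word 1: "remove"
Word 2: "manner"
Comparing from end:
  Pos -1: 'e' != 'r' (stop)
LCS = "" (length 0)


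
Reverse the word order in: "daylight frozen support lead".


Original: "daylight frozen support lead"
Words (1..n): daylight | frozen | support | lead
Reversed (n..1): lead | support | frozen | daylight
Result = "lead support frozen daylight"


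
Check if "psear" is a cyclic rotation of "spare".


Word: "spare", Candidate: "psear"
Method: check if candidate is substring of word+word
"sparespare" contains "psear"? No
Is rotation = No


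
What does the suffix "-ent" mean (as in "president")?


Suffix: -ent
As in: president -> preside + -ent, with a spelling change
Meaning = one who / that which


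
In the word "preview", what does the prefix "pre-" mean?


Prefix: pre-
As in: preview -> pre- + view
Meaning = before


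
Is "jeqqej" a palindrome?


Word: "jeqqej"
Reversed: "jeqqej"
Forward == Backward? jeqqej == jeqqej
Palindrome = Yes


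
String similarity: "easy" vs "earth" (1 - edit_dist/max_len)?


Word 1: "easy" (length 4)
Word 2: "earth" (length 5)
One optimal edit sequence:
  1. keep 'e'
  2. keep 'a'
  3. insert 'r'  (+1)
  4. substitute 's' -> 't'  (+1)
  5. substitute 'y' -> 'h'  (+1)
Edit distance = 3
Max length = max(4, 5) = 5
Similarity = 1 - 3/5
= 0.4000


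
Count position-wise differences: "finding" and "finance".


Comparing character by character (same length = 7):
  Pos 0: 'f' vs 'f' =
  Pos 1: 'i' vs 'i' =
  Pos 2: 'n' vs 'n' =
  Pos 3: 'd' vs 'a' !=
  Pos 4: 'i' vs 'n' !=
  Pos 5: 'n' vs 'c' !=
  Pos 6: 'g' vs 'e' !=
Hamming distance = 4


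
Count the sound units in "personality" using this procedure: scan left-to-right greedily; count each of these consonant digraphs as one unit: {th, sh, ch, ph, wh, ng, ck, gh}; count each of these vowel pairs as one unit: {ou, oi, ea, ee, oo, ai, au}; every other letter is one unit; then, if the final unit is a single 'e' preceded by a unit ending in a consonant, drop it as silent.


Word: "personality" (11 letters)
Left-to-right scan:
  [1] 'p' (letter)
  [2] 'e' (letter)
  [3] 'r' (letter)
  [4] 's' (letter)
  [5] 'o' (letter)
  [6] 'n' (letter)
  [7] 'a' (letter)
  [8] 'l' (letter)
  [9] 'i' (letter)
  [10] 't' (letter)
  [11] 'y' (letter)
Units from scan: 11
Sound units = 11 units


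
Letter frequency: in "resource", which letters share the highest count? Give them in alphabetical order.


Word: "resource"
Letter counts:
  'c': 1
  'e': 2
  'o': 1
  'r': 2
  's': 1
  'u': 1
Maximum count = 2
Most frequent = 'e', 'r' (2 times each)


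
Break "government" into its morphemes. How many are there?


Word: "government"
Morphemes: govern + -ment
Each morpheme carries meaning
= 2 morphemes


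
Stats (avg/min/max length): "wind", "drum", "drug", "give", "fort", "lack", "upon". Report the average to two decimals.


Lengths: "wind"=4, "drum"=4, "drug"=4, "give"=4, "fort"=4, "lack"=4, "upon"=4
Sum = 28, Count = 7
Average = 28/7 = 4.00
= avg=4.00, min=4, max=4


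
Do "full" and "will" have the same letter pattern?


Pattern of "full": [0, 1, 2, 2]
Pattern of "will": [0, 1, 2, 2]
Patterns match
Same pattern = Yes


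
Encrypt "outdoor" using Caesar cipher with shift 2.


Word: "outdoor"
Shift: 2
Each letter → (letter + shift) mod 26:
  'o' (14) + 2 = 16 → 'q'
  'u' (20) + 2 = 22 → 'w'
  't' (19) + 2 = 21 → 'v'
  'd' (3) + 2 = 5 → 'f'
  'o' (14) + 2 = 16 → 'q'
  'o' (14) + 2 = 16 → 'q'
  'r' (17) + 2 = 19 → 't'
Result = "qwvfqqt"


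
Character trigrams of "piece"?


Word: "piece" (length 5)
Number of trigrams = 5 - 3 + 1 = 3
  Position 0: "pie"
  Position 1: "iec"
  Position 2: "ece"
Trigrams = "pie", "iec", "ece"


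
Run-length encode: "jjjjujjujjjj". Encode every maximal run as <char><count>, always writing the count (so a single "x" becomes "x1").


String: "jjjjujjujjjj"
Scanning for consecutive runs:
  'j' x 4
  'u' x 1
  'j' x 2
  'u' x 1
  'j' x 4
RLE = "j4u1j2u1j4"


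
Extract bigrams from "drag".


Word: "drag" (length 4)
Number of bigrams = 4 - 2 + 1 = 3
  Position 0: "dr"
  Position 1: "ra"
  Position 2: "ag"
Bigrams = "dr", "ra", "ag"


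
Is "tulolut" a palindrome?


Word: "tulolut"
Reversed: "tulolut"
Forward == Backward? tulolut == tulolut
Palindrome = Yes


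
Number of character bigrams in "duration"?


Word: "duration" (length 8)
Number of 2-grams = length - 2 + 1 = 8 - 2 + 1
= 7


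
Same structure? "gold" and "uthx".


Pattern of "gold": [0, 1, 2, 3]
Pattern of "uthx": [0, 1, 2, 3]
Patterns match
Same pattern = Yes


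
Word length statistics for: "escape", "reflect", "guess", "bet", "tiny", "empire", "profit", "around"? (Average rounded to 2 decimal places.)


Lengths: "escape"=6, "reflect"=7, "guess"=5, "bet"=3, "tiny"=4, "empire"=6, "profit"=6, "around"=6
Sum = 43, Count = 8
Average = 43/8 = 5.38
= avg=5.38, min=3, max=7


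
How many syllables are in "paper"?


Word: "paper"
Syllable breakdown: pa-per
Counting: 2 parts
= 2 syllables


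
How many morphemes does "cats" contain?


Word: "cats"
Morphemes: cat + -s
Each morpheme carries meaning
= 2 morphemes


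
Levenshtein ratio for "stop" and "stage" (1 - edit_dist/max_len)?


Word 1: "stop" (length 4)
Word 2: "stage" (length 5)
One optimal edit sequence:
  1. keep 's'
  2. keep 't'
  3. insert 'a'  (+1)
  4. substitute 'o' -> 'g'  (+1)
  5. substitute 'p' -> 'e'  (+1)
Edit distance = 3
Max length = max(4, 5) = 5
Similarity = 1 - 3/5
= 0.4000


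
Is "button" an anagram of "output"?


Word 1: "output" → sorted: opttuu
Word 2: "button" → sorted: bnottu
Same letters? opttuu != bnottu
Anagram = No


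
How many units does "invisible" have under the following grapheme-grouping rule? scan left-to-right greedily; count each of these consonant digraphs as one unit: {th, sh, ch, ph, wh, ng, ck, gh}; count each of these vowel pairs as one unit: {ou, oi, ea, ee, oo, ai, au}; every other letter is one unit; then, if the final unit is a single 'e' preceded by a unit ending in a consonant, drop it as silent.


Word: "invisible" (9 letters)
Left-to-right scan:
  (1) 'i' (letter)
  (2) 'n' (letter)
  (3) 'v' (letter)
  (4) 'i' (letter)
  (5) 's' (letter)
  (6) 'i' (letter)
  (7) 'b' (letter)
  (8) 'l' (letter)
  (9) 'e' (letter)
Units from scan: 9
Final unit is 'e' after a consonant -> drop as silent (-1)
Sound units = 8 units


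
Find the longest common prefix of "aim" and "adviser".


Word 1: "aim"
Word 2: "adviser"
Comparing from start:
  Pos 0: 'a' == 'a'
  Pos 1: 'i' != 'd' (stop)
LCP = "a" (length 1)


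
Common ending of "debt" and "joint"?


Word 1: "debt"
Word 2: "joint"
Comparing from end:
  Pos -1: 't' == 't'
  Pos -2: 'b' != 'n' (stop)
LCS = "t" (length 1)


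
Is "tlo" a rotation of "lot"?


Word: "lot", Candidate: "tlo"
Method: check if candidate is substring of word+word
"lotlot" contains "tlo"? Yes
Is rotation = Yes


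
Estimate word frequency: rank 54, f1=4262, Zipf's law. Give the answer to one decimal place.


Zipf's law: f(r) = f(1) / r
f(1) = 4262
f(54) = 4262 / 54
= 78.9 occurrences


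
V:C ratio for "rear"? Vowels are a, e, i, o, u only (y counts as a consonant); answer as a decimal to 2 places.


Word: "rear"
Vowels (a,e,i,o,u): 2
Consonants: 2
Ratio = 2/2
= 1.00


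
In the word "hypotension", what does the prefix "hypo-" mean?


Prefix: hypo-
Example: hypotension = hypo- + tension
Meaning = under / below normal


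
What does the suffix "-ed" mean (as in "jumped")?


Suffix: -ed
Example: jumped (jump + -ed)
Meaning = past tense


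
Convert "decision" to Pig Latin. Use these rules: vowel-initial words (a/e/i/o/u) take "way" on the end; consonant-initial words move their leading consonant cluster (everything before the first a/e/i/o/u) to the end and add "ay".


Word: "decision"
Starts with consonant(s) → move to end, add 'ay'
Consonant cluster: "d"
Pig Latin = "ecisionday"


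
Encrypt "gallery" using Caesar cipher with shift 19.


Word: "gallery"
Shift: 19
Each letter → (letter + shift) mod 26:
  'g' (6) + 19 = 25 → 'z'
  'a' (0) + 19 = 19 → 't'
  'l' (11) + 19 = 4 → 'e'
  'l' (11) + 19 = 4 → 'e'
  'e' (4) + 19 = 23 → 'x'
  'r' (17) + 19 = 10 → 'k'
  'y' (24) + 19 = 17 → 'r'
Result = "zteexkr"


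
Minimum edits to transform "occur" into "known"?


Word 1: "occur" (length 5)
Word 2: "known" (length 5)
One optimal edit sequence (insert/delete/substitute each cost 1):
  1. substitute 'o' -> 'k'  (+1)
  2. substitute 'c' -> 'n'  (+1)
  3. substitute 'c' -> 'o'  (+1)
  4. substitute 'u' -> 'w'  (+1)
  5. substitute 'r' -> 'n'  (+1)
Total edit operations: 5
Edit distance = 5
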